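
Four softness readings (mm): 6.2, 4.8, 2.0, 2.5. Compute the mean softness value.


Sum = 6.2 + 4.8 + 2.0 + 2.5
Mean = 15.5 / 4 = 3.88 mm


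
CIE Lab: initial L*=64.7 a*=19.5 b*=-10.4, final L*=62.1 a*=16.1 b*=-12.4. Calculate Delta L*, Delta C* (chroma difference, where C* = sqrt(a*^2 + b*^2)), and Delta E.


Delta L* = -2.6
Delta C* = -1.78
Delta E = 4.72


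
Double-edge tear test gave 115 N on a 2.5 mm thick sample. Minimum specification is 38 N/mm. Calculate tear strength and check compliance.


Tear strength = 46.0 N/mm
Compliant: Yes


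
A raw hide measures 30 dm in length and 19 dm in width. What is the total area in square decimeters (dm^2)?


Area = length x width
Area = 30 x 19 = 570 dm^2


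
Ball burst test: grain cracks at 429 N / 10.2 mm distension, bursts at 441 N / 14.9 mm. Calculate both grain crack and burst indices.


Crack index = 42.1 N/mm
Burst index = 29.6 N/mm

Crack index = 429 / 10.2 = 42.1 N/mm
Burst index = 441 / 14.9 = 29.6 N/mm


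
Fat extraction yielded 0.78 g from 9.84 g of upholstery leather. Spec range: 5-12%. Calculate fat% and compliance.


Fat content = 7.9%
Compliant: Yes

Fat% = 0.78 / 9.84 x 100 = 7.9%
Spec range: 5-12%
Compliant: Yes


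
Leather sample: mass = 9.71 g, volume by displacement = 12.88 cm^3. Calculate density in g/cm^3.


0.754 g/cm^3

Density = mass / volume
Density = 9.71 / 12.88 = 0.754 g/cm^3


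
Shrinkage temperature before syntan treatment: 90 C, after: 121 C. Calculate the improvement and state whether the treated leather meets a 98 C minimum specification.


Improvement = 121 - 90 = 31 C
Spec check: 121 C >= 98 C? Yes


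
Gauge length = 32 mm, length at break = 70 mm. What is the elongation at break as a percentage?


118.8%


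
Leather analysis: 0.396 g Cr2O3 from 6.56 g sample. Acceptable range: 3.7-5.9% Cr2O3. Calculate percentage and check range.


Cr2O3% = 0.396 / 6.56 x 100 = 6.04%
Acceptable range: 3.7 to 5.9%
Within range: No


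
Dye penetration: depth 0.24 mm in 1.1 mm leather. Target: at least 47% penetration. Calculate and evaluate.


Penetration = 21.8%
Meets target: No

Penetration = 0.24 / 1.1 x 100 = 21.8%
Target: 47%
Meets target: No


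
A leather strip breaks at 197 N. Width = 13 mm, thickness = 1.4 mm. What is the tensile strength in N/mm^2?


Cross-sectional area = 13 x 1.4 = 18.2 mm^2
Tensile strength = 197 / 18.2 = 10.82 N/mm^2


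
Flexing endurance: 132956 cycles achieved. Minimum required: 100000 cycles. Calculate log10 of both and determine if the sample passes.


log10(132956) = 5.12
log10(100000) = 5.00
Passes: Yes


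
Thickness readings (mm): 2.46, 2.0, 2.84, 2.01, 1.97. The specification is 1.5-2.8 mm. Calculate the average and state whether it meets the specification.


Sum = 11.28
Average = 11.28 / 5 = 2.26 mm
Specification range: 1.5 to 2.8 mm
Within spec: Yes


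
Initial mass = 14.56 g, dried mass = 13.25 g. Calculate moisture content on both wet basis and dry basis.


Moisture lost = 14.56 - 13.25 = 1.31 g
Wet basis MC = 1.31 / 14.56 x 100 = 9.0%
Dry basis MC = 1.31 / 13.25 x 100 = 9.9%


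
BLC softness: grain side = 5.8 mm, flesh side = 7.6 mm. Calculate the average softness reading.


6.70 mm


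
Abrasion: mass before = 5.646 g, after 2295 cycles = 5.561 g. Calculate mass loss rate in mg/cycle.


0.037 mg/cycle

Mass loss = 5.646 - 5.561 = 0.085 g
Rate = 0.085 / 2295 x 1000 = 0.037 mg/cycle


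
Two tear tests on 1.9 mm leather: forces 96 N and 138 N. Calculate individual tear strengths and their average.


Tear 1 = 50.5 N/mm
Tear 2 = 72.6 N/mm
Average = 61.6 N/mm

Tear 1 = 96 / 1.9 = 50.5 N/mm
Tear 2 = 138 / 1.9 = 72.6 N/mm
Average = (50.5 + 72.6) / 2 = 61.6 N/mm


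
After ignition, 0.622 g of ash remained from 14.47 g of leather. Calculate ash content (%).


Ash% = 0.622 / 14.47 x 100
Ash% = 4.30%


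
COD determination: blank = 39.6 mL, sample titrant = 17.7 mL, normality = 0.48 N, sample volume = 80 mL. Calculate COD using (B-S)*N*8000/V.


COD = (39.6 - 17.7) x 0.48 x 8000 / 80
COD = 21.9 x 0.48 x 8000 / 80
COD = 1051.2 mg/L


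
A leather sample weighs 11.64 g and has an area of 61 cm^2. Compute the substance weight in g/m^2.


Substance weight = mass / area x 10000
SW = 11.64 / 61 x 10000
SW = 1908.2 g/m^2


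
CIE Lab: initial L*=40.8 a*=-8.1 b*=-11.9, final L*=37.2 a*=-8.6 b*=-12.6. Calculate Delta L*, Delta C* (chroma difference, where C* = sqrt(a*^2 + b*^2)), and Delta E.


Delta L* = 37.2 - 40.8 = -3.6
C1* = sqrt((-8.1)^2 + (-11.9)^2) = 14.395
C2* = sqrt((-8.6)^2 + (-12.6)^2) = 15.255
Delta C* = 15.255 - 14.395 = 0.86
Delta E = sqrt((-3.6)^2 + (-0.5)^2 + (-0.7)^2) = 3.70


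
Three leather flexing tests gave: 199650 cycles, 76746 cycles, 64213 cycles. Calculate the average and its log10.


Average = (199650 + 76746 + 64213) / 3 = 113536 cycles
log10(113536) = 5.06


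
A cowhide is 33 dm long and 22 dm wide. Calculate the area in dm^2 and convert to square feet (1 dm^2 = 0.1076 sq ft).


726 dm^2
78.12 sq ft

Area = 33 x 22 = 726 dm^2
Conversion: 726 x 0.1076 = 78.12 sq ft


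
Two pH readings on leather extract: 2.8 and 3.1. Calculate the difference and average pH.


Difference = |2.8 - 3.1| = 0.3
Average = (2.8 + 3.1) / 2 = 2.95


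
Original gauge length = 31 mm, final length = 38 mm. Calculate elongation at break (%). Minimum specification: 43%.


Elongation = 22.6%
Meets spec: No


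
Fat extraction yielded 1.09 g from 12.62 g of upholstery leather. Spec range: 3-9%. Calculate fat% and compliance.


Fat% = 1.09 / 12.62 x 100 = 8.6%
Spec range: 3-9%
Compliant: Yes


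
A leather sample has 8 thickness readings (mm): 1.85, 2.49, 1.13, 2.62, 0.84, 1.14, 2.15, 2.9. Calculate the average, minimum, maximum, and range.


Sum = 15.12
Average = 15.12 / 8 = 1.89 mm
Minimum = 0.84 mm
Maximum = 2.9 mm
Range = 2.9 - 0.84 = 2.06 mm


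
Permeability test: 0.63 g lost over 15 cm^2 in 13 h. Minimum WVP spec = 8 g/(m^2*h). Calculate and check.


WVP = 32.31 g/(m^2*h)
Meets specification: Yes


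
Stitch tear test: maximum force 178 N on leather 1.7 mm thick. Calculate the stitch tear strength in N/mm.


104.7 N/mm


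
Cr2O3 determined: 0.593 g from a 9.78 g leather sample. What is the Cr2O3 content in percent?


6.06%


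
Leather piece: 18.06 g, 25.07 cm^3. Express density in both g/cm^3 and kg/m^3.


Density = 18.06 / 25.07 = 0.720 g/cm^3
Convert: 0.720 x 1000 = 720 kg/m^3


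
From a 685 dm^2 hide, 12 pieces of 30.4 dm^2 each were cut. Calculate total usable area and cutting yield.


Total usable = 12 x 30.4 = 364.8 dm^2
Yield = 364.8 / 685 x 100 = 53.3%


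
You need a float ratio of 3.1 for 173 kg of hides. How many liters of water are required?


536.3 L

Water = hide weight x target ratio
Water = 173 x 3.1 = 536.3 L


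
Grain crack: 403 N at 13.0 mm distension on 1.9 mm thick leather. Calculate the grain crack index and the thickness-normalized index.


Crack index = 31.0 N/mm
Normalized index = 16.3 N/mm per mm


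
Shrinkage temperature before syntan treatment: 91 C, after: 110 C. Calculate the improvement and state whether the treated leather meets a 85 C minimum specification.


Improvement = 110 - 91 = 19 C
Spec check: 110 C >= 85 C? Yes


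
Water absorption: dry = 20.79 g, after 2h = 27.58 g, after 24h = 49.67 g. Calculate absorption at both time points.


2h absorption = 32.7%
24h absorption = 138.9%

WA (2h) = (27.58 - 20.79) / 20.79 x 100 = 32.7%
WA (24h) = (49.67 - 20.79) / 20.79 x 100 = 138.9%


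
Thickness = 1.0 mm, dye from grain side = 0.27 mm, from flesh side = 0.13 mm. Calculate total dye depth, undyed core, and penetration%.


Total dyed = 0.27 + 0.13 = 0.40 mm
Undyed core = 1.0 - 0.40 = 0.60 mm
Penetration = 0.40 / 1.0 x 100 = 40.0%


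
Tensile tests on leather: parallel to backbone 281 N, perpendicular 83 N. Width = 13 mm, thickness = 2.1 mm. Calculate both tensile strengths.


Parallel = 10.29 N/mm^2
Perpendicular = 3.04 N/mm^2


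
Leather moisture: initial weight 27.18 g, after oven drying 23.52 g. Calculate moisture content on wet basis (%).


Moisture = 27.18 - 23.52 = 3.66 g
MC = 3.66 / 27.18 x 100 = 13.5%


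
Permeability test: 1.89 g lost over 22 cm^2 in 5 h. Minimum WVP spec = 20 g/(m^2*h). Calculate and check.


WVP = 1.89 / (22 x 5) x 10000 = 171.82 g/(m^2*h)
Minimum: 20 g/(m^2*h)
Meets spec: Yes


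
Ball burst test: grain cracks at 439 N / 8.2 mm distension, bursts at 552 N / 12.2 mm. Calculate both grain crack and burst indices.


Crack index = 439 / 8.2 = 53.5 N/mm
Burst index = 552 / 12.2 = 45.2 N/mm


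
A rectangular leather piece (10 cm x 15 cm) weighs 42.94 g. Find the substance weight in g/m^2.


Area = 10 x 15 = 150 cm^2
SW = 42.94 / 150 x 10000 = 2862.7 g/m^2


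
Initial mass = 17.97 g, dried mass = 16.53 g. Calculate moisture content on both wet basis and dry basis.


Moisture lost = 17.97 - 16.53 = 1.44 g
Wet basis MC = 1.44 / 17.97 x 100 = 8.0%
Dry basis MC = 1.44 / 16.53 x 100 = 8.7%


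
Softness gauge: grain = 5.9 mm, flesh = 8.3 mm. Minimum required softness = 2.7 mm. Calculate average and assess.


Average = (5.9 + 8.3) / 2 = 7.10 mm
Minimum = 2.7 mm
Meets requirement: Yes


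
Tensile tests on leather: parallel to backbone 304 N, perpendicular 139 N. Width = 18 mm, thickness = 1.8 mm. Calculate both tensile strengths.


Area = 18 x 1.8 = 32.4 mm^2
TS (parallel) = 304 / 32.4 = 9.38 N/mm^2
TS (perpendicular) = 139 / 32.4 = 4.29 N/mm^2


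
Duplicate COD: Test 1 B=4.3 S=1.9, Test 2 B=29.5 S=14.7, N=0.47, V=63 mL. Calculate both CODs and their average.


COD1 = 143.2 mg/L
COD2 = 883.3 mg/L
Average = 513.3 mg/L

COD1 = (4.3 - 1.9) x 0.47 x 8000 / 63 = 143.2 mg/L
COD2 = (29.5 - 14.7) x 0.47 x 8000 / 63 = 883.3 mg/L
Average = (143.2 + 883.3) / 2 = 513.3 mg/L


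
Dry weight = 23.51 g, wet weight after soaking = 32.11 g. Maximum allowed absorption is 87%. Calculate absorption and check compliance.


WA = (32.11 - 23.51) / 23.51 x 100 = 36.6%
Maximum allowed: 87%
Compliant: Yes


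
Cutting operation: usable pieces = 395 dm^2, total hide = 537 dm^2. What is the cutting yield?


Yield = usable / total x 100
Yield = 395 / 537 x 100 = 73.6%


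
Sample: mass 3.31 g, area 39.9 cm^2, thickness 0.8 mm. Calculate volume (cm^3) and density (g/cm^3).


Volume = 3.192 cm^3
Density = 1.037 g/cm^3

Thickness in cm = 0.8 / 10 = 0.08 cm
Volume = 39.9 x 0.08 = 3.192 cm^3
Density = 3.31 / 3.192 = 1.037 g/cm^3


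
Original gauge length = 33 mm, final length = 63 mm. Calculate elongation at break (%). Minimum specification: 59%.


Extension = 63 - 33 = 30 mm
Elongation = 30 / 33 x 100 = 90.9%
Minimum required: 59%
Meets specification: Yes


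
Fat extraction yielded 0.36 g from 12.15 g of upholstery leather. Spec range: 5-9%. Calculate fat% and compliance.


Fat content = 3.0%
Compliant: No


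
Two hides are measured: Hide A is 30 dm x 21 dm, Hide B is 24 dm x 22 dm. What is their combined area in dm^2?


Hide A area = 30 x 21 = 630 dm^2
Hide B area = 24 x 22 = 528 dm^2
Total = 630 + 528 = 1158 dm^2


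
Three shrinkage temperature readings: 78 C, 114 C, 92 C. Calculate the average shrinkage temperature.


94.7 C

Average = (78 + 114 + 92) / 3
Average = 284 / 3 = 94.7 C


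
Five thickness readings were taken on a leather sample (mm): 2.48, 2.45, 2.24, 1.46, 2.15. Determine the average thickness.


2.16 mm


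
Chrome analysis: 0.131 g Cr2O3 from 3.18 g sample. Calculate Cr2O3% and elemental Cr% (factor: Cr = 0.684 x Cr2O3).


Cr2O3% = 0.131 / 3.18 x 100 = 4.12%
Cr% = 4.12 x 0.684 = 2.82%


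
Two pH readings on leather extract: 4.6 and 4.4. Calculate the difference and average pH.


Difference = 0.2
Average pH = 4.50


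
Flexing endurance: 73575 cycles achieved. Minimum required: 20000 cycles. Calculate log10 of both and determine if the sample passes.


Achieved: log10 = 4.87
Required: log10 = 4.30
Passes: Yes

log10(73575) = 4.87
log10(20000) = 4.30
Passes: Yes


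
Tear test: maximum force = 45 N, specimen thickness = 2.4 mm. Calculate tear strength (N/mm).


18.8 N/mm


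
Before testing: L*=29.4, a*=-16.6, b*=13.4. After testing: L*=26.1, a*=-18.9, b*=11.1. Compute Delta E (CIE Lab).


Delta E = 4.63


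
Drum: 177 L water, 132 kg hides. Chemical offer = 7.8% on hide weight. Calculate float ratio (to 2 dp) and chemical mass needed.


Float ratio = 1.34
Chemical needed = 10.296 kg

Float ratio = 177 / 132 = 1.34
Chemical = 132 x 7.8 / 100 = 10.296 kg


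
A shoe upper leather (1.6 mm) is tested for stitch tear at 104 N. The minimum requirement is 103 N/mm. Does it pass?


STS = 65.0 N/mm
Passes: No

STS = 104 / 1.6 = 65.0 N/mm
Minimum required: 103 N/mm
Passes: No


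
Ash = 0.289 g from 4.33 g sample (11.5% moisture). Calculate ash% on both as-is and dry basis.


As-is ash% = 0.289 / 4.33 x 100 = 6.67%
Dry mass = 4.33 x (100 - 11.5) / 100 = 3.83205 g
Dry-basis ash% = 0.289 / 3.83205 x 100 = 7.54%


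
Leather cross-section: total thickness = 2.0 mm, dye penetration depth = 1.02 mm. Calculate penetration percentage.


51.0%


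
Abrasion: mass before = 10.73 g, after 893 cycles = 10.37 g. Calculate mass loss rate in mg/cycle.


0.403 mg/cycle

Mass loss = 10.73 - 10.37 = 0.360 g
Rate = 0.360 / 893 x 1000 = 0.403 mg/cycle


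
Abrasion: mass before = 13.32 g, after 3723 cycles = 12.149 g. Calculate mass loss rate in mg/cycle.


Mass loss = 13.32 - 12.149 = 1.171 g
Rate = 1.171 / 3723 x 1000 = 0.315 mg/cycle


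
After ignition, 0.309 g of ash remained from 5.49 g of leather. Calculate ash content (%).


5.63%

Ash% = 0.309 / 5.49 x 100
Ash% = 5.63%


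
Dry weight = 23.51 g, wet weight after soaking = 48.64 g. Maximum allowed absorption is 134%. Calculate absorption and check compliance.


WA = (48.64 - 23.51) / 23.51 x 100 = 106.9%
Maximum allowed: 134%
Compliant: Yes


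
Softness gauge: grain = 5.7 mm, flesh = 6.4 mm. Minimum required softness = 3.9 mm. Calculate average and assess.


Average softness = 6.05 mm
Meets requirement: Yes

Average = (5.7 + 6.4) / 2 = 6.05 mm
Minimum = 3.9 mm
Meets requirement: Yes


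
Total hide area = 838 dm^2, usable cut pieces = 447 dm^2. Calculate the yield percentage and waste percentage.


Yield = 53.3%
Waste = 46.7%

Yield = 447 / 838 x 100 = 53.3%
Waste = 838 - 447 = 391 dm^2
Waste% = 100 - 53.3 = 46.7%


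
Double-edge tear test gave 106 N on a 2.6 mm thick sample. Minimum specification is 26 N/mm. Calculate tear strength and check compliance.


Tear strength = 40.8 N/mm
Compliant: Yes

Tear strength = 106 / 2.6 = 40.8 N/mm
Required minimum = 26 N/mm
Compliant: Yes


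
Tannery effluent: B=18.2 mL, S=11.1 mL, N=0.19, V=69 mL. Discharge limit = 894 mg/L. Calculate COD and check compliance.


COD = (18.2 - 11.1) x 0.19 x 8000 / 69 = 156.4 mg/L
Limit: 894 mg/L
Compliant: Yes


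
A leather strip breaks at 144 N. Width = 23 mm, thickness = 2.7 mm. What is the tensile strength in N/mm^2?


Cross-sectional area = 23 x 2.7 = 62.1 mm^2
Tensile strength = 144 / 62.1 = 2.32 N/mm^2


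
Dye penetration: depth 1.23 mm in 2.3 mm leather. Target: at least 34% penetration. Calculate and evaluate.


Penetration = 1.23 / 2.3 x 100 = 53.5%
Target: 34%
Meets target: Yes


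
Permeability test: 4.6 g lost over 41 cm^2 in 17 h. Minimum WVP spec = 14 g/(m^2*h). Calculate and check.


WVP = 4.6 / (41 x 17) x 10000 = 66.00 g/(m^2*h)
Minimum: 14 g/(m^2*h)
Meets spec: Yes


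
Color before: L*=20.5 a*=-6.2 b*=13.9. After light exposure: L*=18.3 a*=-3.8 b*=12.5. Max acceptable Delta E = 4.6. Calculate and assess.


Delta E = 3.54
Passes: Yes


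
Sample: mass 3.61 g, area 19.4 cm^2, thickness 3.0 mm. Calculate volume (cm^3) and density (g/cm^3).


Thickness in cm = 3.0 / 10 = 0.30 cm
Volume = 19.4 x 0.30 = 5.820 cm^3
Density = 3.61 / 5.820 = 0.620 g/cm^3


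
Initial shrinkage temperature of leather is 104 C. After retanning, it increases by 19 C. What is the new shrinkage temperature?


New Ts = 104 + 19 = 123 C


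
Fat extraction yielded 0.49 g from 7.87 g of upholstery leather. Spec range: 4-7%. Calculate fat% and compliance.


Fat% = 0.49 / 7.87 x 100 = 6.2%
Spec range: 4-7%
Compliant: Yes


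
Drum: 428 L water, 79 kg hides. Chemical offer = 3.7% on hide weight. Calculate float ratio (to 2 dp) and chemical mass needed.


Float ratio = 428 / 79 = 5.42
Chemical = 79 x 3.7 / 100 = 2.923 kg


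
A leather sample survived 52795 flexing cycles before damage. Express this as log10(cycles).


4.72


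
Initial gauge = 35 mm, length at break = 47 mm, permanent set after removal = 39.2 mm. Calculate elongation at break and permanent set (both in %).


Elongation at break = 34.3%
Permanent set = 12.0%

Elongation at break = (47 - 35) / 35 x 100 = 34.3%
Permanent set = (39.2 - 35) / 35 x 100 = 12.0%


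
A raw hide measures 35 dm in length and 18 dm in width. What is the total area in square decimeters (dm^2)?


630 dm^2


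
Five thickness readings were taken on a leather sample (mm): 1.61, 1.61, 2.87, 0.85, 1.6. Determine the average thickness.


Sum = 1.61 + 1.61 + 2.87 + 0.85 + 1.6 = 8.54
Average = 8.54 / 5 = 1.71 mm


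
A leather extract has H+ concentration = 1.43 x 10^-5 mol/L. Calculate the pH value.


pH = 4.84

pH = -log10[H+]
pH = -log10(1.43 x 10^-5) = 4.84


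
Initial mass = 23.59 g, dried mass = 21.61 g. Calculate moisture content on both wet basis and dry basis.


Moisture lost = 23.59 - 21.61 = 1.98 g
Wet basis MC = 1.98 / 23.59 x 100 = 8.4%
Dry basis MC = 1.98 / 21.61 x 100 = 9.2%


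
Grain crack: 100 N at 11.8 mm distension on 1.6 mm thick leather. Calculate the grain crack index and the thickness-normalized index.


Crack index = 100 / 11.8 = 8.5 N/mm
Normalized = 8.5 / 1.6 = 5.3 N/mm per mm


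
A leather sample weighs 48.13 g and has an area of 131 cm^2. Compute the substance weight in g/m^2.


Substance weight = mass / area x 10000
SW = 48.13 / 131 x 10000
SW = 3674.0 g/m^2


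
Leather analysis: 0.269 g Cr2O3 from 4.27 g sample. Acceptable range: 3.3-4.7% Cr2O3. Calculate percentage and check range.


Cr2O3% = 0.269 / 4.27 x 100 = 6.30%
Acceptable range: 3.3 to 4.7%
Within range: No


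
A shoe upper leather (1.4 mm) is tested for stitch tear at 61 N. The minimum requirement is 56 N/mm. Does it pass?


STS = 61 / 1.4 = 43.6 N/mm
Minimum required: 56 N/mm
Passes: No


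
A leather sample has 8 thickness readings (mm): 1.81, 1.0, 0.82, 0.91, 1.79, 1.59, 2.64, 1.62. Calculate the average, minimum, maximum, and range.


Sum = 12.18
Average = 12.18 / 8 = 1.52 mm
Minimum = 0.82 mm
Maximum = 2.64 mm
Range = 2.64 - 0.82 = 1.82 mm


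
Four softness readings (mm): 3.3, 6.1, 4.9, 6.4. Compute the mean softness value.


5.18 mm

Sum = 3.3 + 6.1 + 4.9 + 6.4
Mean = 20.7 / 4 = 5.18 mm


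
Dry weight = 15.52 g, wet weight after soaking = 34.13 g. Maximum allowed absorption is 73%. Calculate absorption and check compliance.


WA = (34.13 - 15.52) / 15.52 x 100 = 119.9%
Maximum allowed: 73%
Compliant: No


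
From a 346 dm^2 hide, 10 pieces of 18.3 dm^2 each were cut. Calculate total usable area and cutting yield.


Usable area = 183.0 dm^2
Yield = 52.9%

Total usable = 10 x 18.3 = 183.0 dm^2
Yield = 183.0 / 346 x 100 = 52.9%


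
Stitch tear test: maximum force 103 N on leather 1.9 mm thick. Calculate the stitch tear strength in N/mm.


Stitch tear strength = force / thickness
STS = 103 / 1.9 = 54.2 N/mm


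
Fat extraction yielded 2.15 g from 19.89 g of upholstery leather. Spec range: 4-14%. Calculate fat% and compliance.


Fat% = 2.15 / 19.89 x 100 = 10.8%
Spec range: 4-14%
Compliant: Yes


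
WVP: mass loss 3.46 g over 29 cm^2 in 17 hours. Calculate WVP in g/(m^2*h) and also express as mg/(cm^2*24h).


WVP = 70.18 g/(m^2*h)
Daily rate = 168.44 mg/(cm^2*24h)


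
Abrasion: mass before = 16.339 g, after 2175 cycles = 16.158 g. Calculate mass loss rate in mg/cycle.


0.083 mg/cycle


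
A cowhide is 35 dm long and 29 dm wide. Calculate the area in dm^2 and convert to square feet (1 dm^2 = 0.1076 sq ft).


Area = 35 x 29 = 1015 dm^2
Conversion: 1015 x 0.1076 = 109.21 sq ft


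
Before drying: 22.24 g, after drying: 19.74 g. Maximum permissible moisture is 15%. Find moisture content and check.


MC = (22.24 - 19.74) / 22.24 x 100 = 11.2%
Maximum: 15%
Acceptable: Yes


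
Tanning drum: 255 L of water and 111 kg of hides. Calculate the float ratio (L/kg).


2.3


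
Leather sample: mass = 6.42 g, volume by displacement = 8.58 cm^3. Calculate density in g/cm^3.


Density = mass / volume
Density = 6.42 / 8.58 = 0.748 g/cm^3


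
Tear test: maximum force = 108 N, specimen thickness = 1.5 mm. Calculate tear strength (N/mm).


72.0 N/mm


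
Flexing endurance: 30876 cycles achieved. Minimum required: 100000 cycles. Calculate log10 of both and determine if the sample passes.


log10(30876) = 4.49
log10(100000) = 5.00
Passes: No


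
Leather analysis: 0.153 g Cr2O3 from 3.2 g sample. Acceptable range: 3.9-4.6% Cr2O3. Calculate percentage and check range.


Cr2O3% = 0.153 / 3.2 x 100 = 4.78%
Acceptable range: 3.9 to 4.6%
Within range: No


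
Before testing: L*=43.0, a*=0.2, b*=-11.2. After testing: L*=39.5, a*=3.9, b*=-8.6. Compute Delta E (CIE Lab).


Delta E = 5.72


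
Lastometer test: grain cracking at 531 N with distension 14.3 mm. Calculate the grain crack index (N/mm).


Grain crack index = force / distension
Index = 531 / 14.3 = 37.1 N/mm


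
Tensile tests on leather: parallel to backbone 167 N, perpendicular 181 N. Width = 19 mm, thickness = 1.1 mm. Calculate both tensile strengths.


Area = 19 x 1.1 = 20.9 mm^2
TS (parallel) = 167 / 20.9 = 7.99 N/mm^2
TS (perpendicular) = 181 / 20.9 = 8.66 N/mm^2


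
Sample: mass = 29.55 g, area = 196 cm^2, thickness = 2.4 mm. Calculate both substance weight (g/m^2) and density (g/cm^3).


SW = 29.55 / 196 x 10000 = 1507.7 g/m^2
Volume = 196 x 2.4 / 10 = 47.04 cm^3
Density = 29.55 / 47.04 = 0.628 g/cm^3


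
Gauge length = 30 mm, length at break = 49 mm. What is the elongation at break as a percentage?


Extension = 49 - 30 = 19 mm
Elongation = 19 / 30 x 100 = 63.3%


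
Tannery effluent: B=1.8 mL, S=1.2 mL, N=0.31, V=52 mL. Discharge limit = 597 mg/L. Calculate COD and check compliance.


COD = (1.8 - 1.2) x 0.31 x 8000 / 52 = 28.6 mg/L
Limit: 597 mg/L
Compliant: Yes


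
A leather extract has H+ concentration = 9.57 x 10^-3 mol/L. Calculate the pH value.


pH = 2.02

pH = -log10[H+]
pH = -log10(9.57 x 10^-3) = 2.02


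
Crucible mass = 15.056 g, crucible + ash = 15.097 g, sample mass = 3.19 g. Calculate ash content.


Ash mass = 0.041 g
Ash content = 1.29%

Ash mass = 15.097 - 15.056 = 0.041 g
Ash% = 0.041 / 3.19 x 100 = 1.29%


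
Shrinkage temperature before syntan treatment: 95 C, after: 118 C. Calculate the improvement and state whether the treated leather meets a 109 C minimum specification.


Improvement = 23 C
Meets 109 C spec: Yes


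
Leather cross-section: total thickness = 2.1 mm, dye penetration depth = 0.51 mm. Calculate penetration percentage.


Penetration% = 0.51 / 2.1 x 100
Penetration = 24.3%


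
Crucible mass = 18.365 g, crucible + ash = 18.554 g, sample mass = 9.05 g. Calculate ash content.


Ash mass = 18.554 - 18.365 = 0.189 g
Ash% = 0.189 / 9.05 x 100 = 2.09%


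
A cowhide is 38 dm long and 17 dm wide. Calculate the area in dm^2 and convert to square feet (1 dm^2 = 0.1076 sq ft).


646 dm^2
69.51 sq ft


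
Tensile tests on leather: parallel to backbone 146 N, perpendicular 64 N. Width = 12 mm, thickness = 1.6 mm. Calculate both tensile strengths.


Area = 12 x 1.6 = 19.2 mm^2
TS (parallel) = 146 / 19.2 = 7.60 N/mm^2
TS (perpendicular) = 64 / 19.2 = 3.33 N/mm^2


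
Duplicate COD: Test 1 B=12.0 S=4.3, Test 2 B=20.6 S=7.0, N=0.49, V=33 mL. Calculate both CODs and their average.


COD1 = 914.7 mg/L
COD2 = 1615.5 mg/L
Average = 1265.1 mg/L

COD1 = (12.0 - 4.3) x 0.49 x 8000 / 33 = 914.7 mg/L
COD2 = (20.6 - 7.0) x 0.49 x 8000 / 33 = 1615.5 mg/L
Average = (914.7 + 1615.5) / 2 = 1265.1 mg/L


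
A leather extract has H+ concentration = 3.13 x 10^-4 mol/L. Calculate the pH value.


pH = -log10[H+]
pH = -log10(3.13 x 10^-4) = 3.50


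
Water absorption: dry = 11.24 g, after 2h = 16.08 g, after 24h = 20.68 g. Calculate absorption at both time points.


WA (2h) = (16.08 - 11.24) / 11.24 x 100 = 43.1%
WA (24h) = (20.68 - 11.24) / 11.24 x 100 = 84.0%


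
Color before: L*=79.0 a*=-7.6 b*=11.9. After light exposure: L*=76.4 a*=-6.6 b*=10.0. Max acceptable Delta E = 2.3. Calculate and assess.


Delta E = 3.37
Passes: No


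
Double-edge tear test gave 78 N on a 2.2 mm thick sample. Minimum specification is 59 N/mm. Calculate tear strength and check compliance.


Tear strength = 35.5 N/mm
Compliant: No

Tear strength = 78 / 2.2 = 35.5 N/mm
Required minimum = 59 N/mm
Compliant: No


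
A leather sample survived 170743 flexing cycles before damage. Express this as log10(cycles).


log10(170743) = 5.23


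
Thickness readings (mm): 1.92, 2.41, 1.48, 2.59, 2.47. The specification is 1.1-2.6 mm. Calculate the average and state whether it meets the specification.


Average = 2.17 mm
Within specification: Yes

Sum = 10.87
Average = 10.87 / 5 = 2.17 mm
Specification range: 1.1 to 2.6 mm
Within spec: Yes


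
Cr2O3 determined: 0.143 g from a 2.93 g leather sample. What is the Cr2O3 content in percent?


4.88%


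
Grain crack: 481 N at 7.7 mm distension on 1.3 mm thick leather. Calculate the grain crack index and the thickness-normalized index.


Crack index = 481 / 7.7 = 62.5 N/mm
Normalized = 62.5 / 1.3 = 48.1 N/mm per mm


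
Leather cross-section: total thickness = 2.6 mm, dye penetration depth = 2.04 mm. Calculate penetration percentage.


Penetration% = 2.04 / 2.6 x 100
Penetration = 78.5%


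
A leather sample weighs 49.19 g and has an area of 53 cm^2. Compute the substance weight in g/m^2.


Substance weight = mass / area x 10000
SW = 49.19 / 53 x 10000
SW = 9281.1 g/m^2


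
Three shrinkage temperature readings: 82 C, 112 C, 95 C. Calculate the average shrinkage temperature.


96.3 C


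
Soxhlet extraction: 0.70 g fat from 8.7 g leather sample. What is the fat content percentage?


Fat content = 0.70 / 8.7 x 100
Fat = 8.0%


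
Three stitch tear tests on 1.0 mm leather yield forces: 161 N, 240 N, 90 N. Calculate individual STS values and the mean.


STS1 = 161 / 1.0 = 161.0 N/mm
STS2 = 240 / 1.0 = 240.0 N/mm
STS3 = 90 / 1.0 = 90.0 N/mm
Mean = (161.0 + 240.0 + 90.0) / 3 = 163.7 N/mm


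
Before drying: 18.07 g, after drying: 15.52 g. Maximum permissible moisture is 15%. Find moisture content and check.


MC = (18.07 - 15.52) / 18.07 x 100 = 14.1%
Maximum: 15%
Acceptable: Yes


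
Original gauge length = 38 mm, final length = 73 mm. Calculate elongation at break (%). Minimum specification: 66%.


Elongation = 92.1%
Meets spec: Yes

Extension = 73 - 38 = 35 mm
Elongation = 35 / 38 x 100 = 92.1%
Minimum required: 66%
Meets specification: Yes


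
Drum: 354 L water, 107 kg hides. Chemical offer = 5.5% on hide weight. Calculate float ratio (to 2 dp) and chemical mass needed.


Float ratio = 354 / 107 = 3.31
Chemical = 107 x 5.5 / 100 = 5.885 kg


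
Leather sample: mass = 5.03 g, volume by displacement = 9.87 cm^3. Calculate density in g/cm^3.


0.510 g/cm^3


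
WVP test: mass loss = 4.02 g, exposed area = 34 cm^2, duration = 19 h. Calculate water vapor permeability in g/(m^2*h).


WVP = mass_loss / (area x time) x 10000
WVP = 4.02 / (34 x 19) x 10000
WVP = 4.02 / 646 x 10000 = 62.23 g/(m^2*h)


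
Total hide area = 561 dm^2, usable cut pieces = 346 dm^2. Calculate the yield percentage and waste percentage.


Yield = 346 / 561 x 100 = 61.7%
Waste = 561 - 346 = 215 dm^2
Waste% = 100 - 61.7 = 38.3%


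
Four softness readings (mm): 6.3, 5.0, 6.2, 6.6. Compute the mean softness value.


Sum = 6.3 + 5.0 + 6.2 + 6.6
Mean = 24.1 / 4 = 6.03 mm


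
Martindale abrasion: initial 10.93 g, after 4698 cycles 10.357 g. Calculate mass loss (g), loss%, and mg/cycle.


Mass loss = 0.573 g
Loss = 5.24%
Rate = 0.122 mg/cycle

Loss = 10.93 - 10.357 = 0.573 g
Loss% = 0.573 / 10.93 x 100 = 5.24%
Rate = 0.573 / 4698 x 1000 = 0.122 mg/cycle


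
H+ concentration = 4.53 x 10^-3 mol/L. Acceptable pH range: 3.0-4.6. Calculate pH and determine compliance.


pH = -log10(4.53 x 10^-3) = 2.34
Range: 3.0 to 4.6
Compliant: No


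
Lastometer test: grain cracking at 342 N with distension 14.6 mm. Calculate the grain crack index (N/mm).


23.4 N/mm


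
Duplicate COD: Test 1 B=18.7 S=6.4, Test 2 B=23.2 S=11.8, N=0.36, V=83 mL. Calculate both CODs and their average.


COD1 = 426.8 mg/L
COD2 = 395.6 mg/L
Average = 411.2 mg/L


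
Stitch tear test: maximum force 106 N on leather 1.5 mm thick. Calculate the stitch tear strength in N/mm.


70.7 N/mm

Stitch tear strength = force / thickness
STS = 106 / 1.5 = 70.7 N/mm


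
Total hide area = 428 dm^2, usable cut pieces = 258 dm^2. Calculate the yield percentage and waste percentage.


Yield = 258 / 428 x 100 = 60.3%
Waste = 428 - 258 = 170 dm^2
Waste% = 100 - 60.3 = 39.7%


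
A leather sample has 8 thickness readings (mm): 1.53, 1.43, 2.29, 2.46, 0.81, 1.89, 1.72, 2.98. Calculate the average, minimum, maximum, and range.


Average = 1.89 mm
Min = 0.81 mm
Max = 2.98 mm
Range = 2.17 mm


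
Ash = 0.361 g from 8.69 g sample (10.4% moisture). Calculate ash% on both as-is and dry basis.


As-is ash% = 0.361 / 8.69 x 100 = 4.15%
Dry mass = 8.69 x (100 - 10.4) / 100 = 7.78624 g
Dry-basis ash% = 0.361 / 7.78624 x 100 = 4.64%


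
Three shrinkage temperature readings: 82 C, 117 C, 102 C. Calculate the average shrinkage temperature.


Average = (82 + 117 + 102) / 3
Average = 301 / 3 = 100.3 C


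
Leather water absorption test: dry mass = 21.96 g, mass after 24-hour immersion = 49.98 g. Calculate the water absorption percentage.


Water absorbed = 49.98 - 21.96 = 28.02 g
WA% = 28.02 / 21.96 x 100 = 127.6%


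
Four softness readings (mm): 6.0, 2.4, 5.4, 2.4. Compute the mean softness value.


4.05 mm

Sum = 6.0 + 2.4 + 5.4 + 2.4
Mean = 16.2 / 4 = 4.05 mm


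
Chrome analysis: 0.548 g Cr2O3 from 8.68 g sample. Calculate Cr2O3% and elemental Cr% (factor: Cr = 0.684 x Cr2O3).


Cr2O3% = 0.548 / 8.68 x 100 = 6.31%
Cr% = 6.31 x 0.684 = 4.32%


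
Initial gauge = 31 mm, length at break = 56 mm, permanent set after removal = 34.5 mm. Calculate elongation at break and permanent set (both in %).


Elongation at break = (56 - 31) / 31 x 100 = 80.6%
Permanent set = (34.5 - 31) / 31 x 100 = 11.3%


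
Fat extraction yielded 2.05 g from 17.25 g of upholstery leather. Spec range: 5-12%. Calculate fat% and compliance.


Fat% = 2.05 / 17.25 x 100 = 11.9%
Spec range: 5-12%
Compliant: Yes


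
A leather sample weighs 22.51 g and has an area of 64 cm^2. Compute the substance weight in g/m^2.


3517.2 g/m^2

Substance weight = mass / area x 10000
SW = 22.51 / 64 x 10000
SW = 3517.2 g/m^2


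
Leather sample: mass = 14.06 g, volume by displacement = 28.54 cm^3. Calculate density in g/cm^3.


0.493 g/cm^3

Density = mass / volume
Density = 14.06 / 28.54 = 0.493 g/cm^3


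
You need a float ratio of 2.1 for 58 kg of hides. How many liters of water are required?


121.8 L

Water = hide weight x target ratio
Water = 58 x 2.1 = 121.8 L


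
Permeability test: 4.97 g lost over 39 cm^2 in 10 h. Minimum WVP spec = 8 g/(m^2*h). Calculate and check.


WVP = 127.44 g/(m^2*h)
Meets specification: Yes


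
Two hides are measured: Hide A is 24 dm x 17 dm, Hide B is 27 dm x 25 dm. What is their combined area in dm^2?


Hide A area = 24 x 17 = 408 dm^2
Hide B area = 27 x 25 = 675 dm^2
Total = 408 + 675 = 1083 dm^2


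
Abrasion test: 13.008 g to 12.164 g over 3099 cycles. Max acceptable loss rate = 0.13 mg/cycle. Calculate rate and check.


Loss = 13.008 - 12.164 = 0.844 g
Rate = 0.844 g / 3099 cycles x 1000 = 0.272 mg/cycle
Max = 0.13 mg/cycle
Passes: No


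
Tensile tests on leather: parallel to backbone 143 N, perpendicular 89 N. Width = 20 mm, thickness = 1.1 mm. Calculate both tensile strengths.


Parallel = 6.50 N/mm^2
Perpendicular = 4.05 N/mm^2


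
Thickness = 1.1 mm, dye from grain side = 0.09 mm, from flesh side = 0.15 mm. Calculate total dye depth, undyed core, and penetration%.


Total dyed = 0.09 + 0.15 = 0.24 mm
Undyed core = 1.1 - 0.24 = 0.86 mm
Penetration = 0.24 / 1.1 x 100 = 21.8%


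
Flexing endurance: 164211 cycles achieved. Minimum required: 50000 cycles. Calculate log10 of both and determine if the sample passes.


log10(164211) = 5.22
log10(50000) = 4.70
Passes: Yes


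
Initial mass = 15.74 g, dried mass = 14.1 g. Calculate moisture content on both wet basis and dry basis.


Moisture lost = 15.74 - 14.1 = 1.64 g
Wet basis MC = 1.64 / 15.74 x 100 = 10.4%
Dry basis MC = 1.64 / 14.1 x 100 = 11.6%


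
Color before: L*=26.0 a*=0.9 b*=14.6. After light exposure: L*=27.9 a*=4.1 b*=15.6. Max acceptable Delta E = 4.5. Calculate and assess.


dL = 1.9, da = 3.2, db = 1.0
dE = sqrt((1.9)^2 + (3.2)^2 + (1.0)^2) = 3.85
Max = 4.5
Passes: Yes


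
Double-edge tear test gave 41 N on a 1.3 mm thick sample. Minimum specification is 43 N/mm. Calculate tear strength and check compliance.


Tear strength = 41 / 1.3 = 31.5 N/mm
Required minimum = 43 N/mm
Compliant: No


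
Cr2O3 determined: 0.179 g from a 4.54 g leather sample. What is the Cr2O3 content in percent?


3.94%

Cr2O3% = 0.179 / 4.54 x 100
Cr2O3% = 3.94%


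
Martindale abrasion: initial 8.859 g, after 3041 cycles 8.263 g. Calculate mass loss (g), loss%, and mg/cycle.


Loss = 8.859 - 8.263 = 0.596 g
Loss% = 0.596 / 8.859 x 100 = 6.73%
Rate = 0.596 / 3041 x 1000 = 0.196 mg/cycle


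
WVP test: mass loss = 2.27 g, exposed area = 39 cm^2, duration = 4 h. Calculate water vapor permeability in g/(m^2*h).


145.51 g/(m^2*h)


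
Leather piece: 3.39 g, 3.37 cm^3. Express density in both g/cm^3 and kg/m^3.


1.006 g/cm^3
1006 kg/m^3


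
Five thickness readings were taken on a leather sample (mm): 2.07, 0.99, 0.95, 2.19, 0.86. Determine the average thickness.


1.41 mm


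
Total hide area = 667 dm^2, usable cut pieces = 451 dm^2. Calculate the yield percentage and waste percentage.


Yield = 67.6%
Waste = 32.4%


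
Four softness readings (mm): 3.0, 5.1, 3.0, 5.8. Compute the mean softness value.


Sum = 3.0 + 5.1 + 3.0 + 5.8
Mean = 16.9 / 4 = 4.23 mm


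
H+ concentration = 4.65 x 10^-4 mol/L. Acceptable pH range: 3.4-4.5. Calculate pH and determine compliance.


pH = 3.33
Compliant: No


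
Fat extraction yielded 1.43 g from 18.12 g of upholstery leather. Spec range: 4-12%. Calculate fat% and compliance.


Fat% = 1.43 / 18.12 x 100 = 7.9%
Spec range: 4-12%
Compliant: Yes


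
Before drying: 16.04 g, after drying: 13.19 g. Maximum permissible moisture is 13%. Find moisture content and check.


MC = (16.04 - 13.19) / 16.04 x 100 = 17.8%
Maximum: 13%
Acceptable: No


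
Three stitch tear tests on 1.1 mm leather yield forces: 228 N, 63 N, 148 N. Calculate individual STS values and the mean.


STS1 = 207.3 N/mm
STS2 = 57.3 N/mm
STS3 = 134.5 N/mm
Mean = 133.0 N/mm

STS1 = 228 / 1.1 = 207.3 N/mm
STS2 = 63 / 1.1 = 57.3 N/mm
STS3 = 148 / 1.1 = 134.5 N/mm
Mean = (207.3 + 57.3 + 134.5) / 3 = 133.0 N/mm


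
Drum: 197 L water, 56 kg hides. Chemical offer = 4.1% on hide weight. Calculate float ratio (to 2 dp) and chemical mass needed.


Float ratio = 197 / 56 = 3.52
Chemical = 56 x 4.1 / 100 = 2.296 kg


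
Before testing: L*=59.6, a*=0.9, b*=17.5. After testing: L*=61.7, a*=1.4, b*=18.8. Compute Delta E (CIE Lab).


dL = 61.7 - 59.6 = 2.1
da = 1.4 - 0.9 = 0.5
db = 18.8 - 17.5 = 1.3
dE = sqrt((2.1)^2 + (0.5)^2 + (1.3)^2) = 2.52


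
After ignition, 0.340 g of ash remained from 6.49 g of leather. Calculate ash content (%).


5.24%


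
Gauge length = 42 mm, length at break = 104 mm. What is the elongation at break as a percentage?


Extension = 104 - 42 = 62 mm
Elongation = 62 / 42 x 100 = 147.6%


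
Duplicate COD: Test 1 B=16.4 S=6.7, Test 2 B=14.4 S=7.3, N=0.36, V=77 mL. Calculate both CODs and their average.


COD1 = 362.8 mg/L
COD2 = 265.6 mg/L
Average = 314.2 mg/L


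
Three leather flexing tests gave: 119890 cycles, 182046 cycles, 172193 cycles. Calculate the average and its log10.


Average = (119890 + 182046 + 172193) / 3 = 158043 cycles
log10(158043) = 5.20


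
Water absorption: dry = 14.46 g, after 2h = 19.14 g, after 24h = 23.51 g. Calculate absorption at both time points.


WA (2h) = (19.14 - 14.46) / 14.46 x 100 = 32.4%
WA (24h) = (23.51 - 14.46) / 14.46 x 100 = 62.6%


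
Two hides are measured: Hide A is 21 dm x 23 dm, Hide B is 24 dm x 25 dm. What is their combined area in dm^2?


Hide A area = 21 x 23 = 483 dm^2
Hide B area = 24 x 25 = 600 dm^2
Total = 483 + 600 = 1083 dm^2


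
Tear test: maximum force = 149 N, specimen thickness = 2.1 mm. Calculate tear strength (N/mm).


Tear strength = force / thickness
Tear = 149 / 2.1 = 71.0 N/mm


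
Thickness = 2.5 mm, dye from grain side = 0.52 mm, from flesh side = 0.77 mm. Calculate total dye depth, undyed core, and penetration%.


Total dyed = 0.52 + 0.77 = 1.29 mm
Undyed core = 2.5 - 1.29 = 1.21 mm
Penetration = 1.29 / 2.5 x 100 = 51.6%


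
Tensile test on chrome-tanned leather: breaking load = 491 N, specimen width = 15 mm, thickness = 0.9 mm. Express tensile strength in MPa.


Cross-section = 15 x 0.9 = 13.5 mm^2
TS = 491 / 13.5 = 36.37 MPa
(1 N/mm^2 = 1 MPa)


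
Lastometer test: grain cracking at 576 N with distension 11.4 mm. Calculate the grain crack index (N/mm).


Grain crack index = force / distension
Index = 576 / 11.4 = 50.5 N/mm


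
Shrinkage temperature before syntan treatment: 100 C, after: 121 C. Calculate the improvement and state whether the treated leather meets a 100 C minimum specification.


Improvement = 121 - 100 = 21 C
Spec check: 121 C >= 100 C? Yes


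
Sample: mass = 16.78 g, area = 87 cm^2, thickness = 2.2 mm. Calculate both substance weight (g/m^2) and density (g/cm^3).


SW = 16.78 / 87 x 10000 = 1928.7 g/m^2
Volume = 87 x 2.2 / 10 = 19.14 cm^3
Density = 16.78 / 19.14 = 0.877 g/cm^3


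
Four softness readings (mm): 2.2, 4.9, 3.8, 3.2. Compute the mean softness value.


Sum = 2.2 + 4.9 + 3.8 + 3.2
Mean = 14.1 / 4 = 3.53 mm


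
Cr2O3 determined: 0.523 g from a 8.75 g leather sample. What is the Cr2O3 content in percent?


5.98%

Cr2O3% = 0.523 / 8.75 x 100
Cr2O3% = 5.98%


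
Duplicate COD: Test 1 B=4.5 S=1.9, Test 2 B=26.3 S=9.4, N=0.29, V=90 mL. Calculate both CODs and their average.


COD1 = 67.0 mg/L
COD2 = 435.6 mg/L
Average = 251.3 mg/L

COD1 = (4.5 - 1.9) x 0.29 x 8000 / 90 = 67.0 mg/L
COD2 = (26.3 - 9.4) x 0.29 x 8000 / 90 = 435.6 mg/L
Average = (67.0 + 435.6) / 2 = 251.3 mg/L


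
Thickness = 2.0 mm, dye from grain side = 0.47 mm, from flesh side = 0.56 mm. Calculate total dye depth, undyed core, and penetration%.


Total dyed = 1.03 mm
Undyed core = 0.97 mm
Penetration = 51.5%

Total dyed = 0.47 + 0.56 = 1.03 mm
Undyed core = 2.0 - 1.03 = 0.97 mm
Penetration = 1.03 / 2.0 x 100 = 51.5%


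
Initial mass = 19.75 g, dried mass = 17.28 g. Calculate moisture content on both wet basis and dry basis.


Moisture lost = 19.75 - 17.28 = 2.47 g
Wet basis MC = 2.47 / 19.75 x 100 = 12.5%
Dry basis MC = 2.47 / 17.28 x 100 = 14.3%
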